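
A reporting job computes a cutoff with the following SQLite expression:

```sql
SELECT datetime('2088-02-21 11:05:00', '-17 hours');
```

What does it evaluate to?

-17 hours from 2088-02-21 11:05:00 is 2088-02-20 18:05:00 (crosses midnight).

2088-02-20 18:05:00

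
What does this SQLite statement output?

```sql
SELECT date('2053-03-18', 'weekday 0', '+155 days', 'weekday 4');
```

2053-08-28

`weekday 0` advances to the next Sunday; 2053-03-18 is a Tuesday, so it moves forward to 2053-03-23.
Applying '+155 days' to 2053-03-23: counting 155 days forward gives 2053-08-25.
`weekday 4` advances to the next Thursday; 2053-08-25 is a Monday, so it moves forward to 2053-08-28.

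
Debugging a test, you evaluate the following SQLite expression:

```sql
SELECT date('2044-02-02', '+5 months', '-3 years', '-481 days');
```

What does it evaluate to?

2040-03-08

Adding +5 months to 2044-02-02 gives 2044-07-02.
Adding -3 years to 2044-07-02 gives 2041-07-02.
Applying '-481 days' to 2041-07-02: counting 481 days back gives 2040-03-08.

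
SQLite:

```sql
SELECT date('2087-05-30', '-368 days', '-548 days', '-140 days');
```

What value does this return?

Applying '-368 days' to 2087-05-30: counting 368 days back gives 2086-05-27.
Applying '-548 days' to 2086-05-27: counting 548 days back gives 2084-11-25.
Applying '-140 days' to 2084-11-25: counting 140 days back gives 2084-07-08.

2084-07-08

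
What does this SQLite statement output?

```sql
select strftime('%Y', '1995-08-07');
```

`%Y` extracts the 4-digit year: 1995.

1995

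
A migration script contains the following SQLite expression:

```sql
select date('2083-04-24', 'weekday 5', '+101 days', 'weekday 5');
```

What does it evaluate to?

`weekday 5` advances to the next Friday; 2083-04-24 is a Saturday, so it moves forward to 2083-04-30.
Applying '+101 days' to 2083-04-30: counting 101 days forward gives 2083-08-09.
`weekday 5` advances to the next Friday; 2083-08-09 is a Monday, so it moves forward to 2083-08-13.

2083-08-13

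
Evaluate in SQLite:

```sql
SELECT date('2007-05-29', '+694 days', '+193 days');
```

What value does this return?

2009-11-01

Applying '+694 days' to 2007-05-29: counting 694 days forward gives 2009-04-22.
Applying '+193 days' to 2009-04-22: counting 193 days forward gives 2009-11-01.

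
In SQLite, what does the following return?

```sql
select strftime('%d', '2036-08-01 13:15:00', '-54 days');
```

First apply '-54 days': 2036-08-01 13:15:00 → 2036-06-08 13:15:00.
`%d` extracts the 2-digit day of month: 08.

08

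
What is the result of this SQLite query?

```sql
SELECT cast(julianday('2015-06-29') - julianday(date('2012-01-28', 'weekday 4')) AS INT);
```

1243

`weekday 4` advances to the next Thursday; 2012-01-28 is a Saturday, so it moves forward to 2012-02-02.
27 days remain in February 2012 after the 2nd (29 − 2).
Full months from March 2012 through May 2015 contribute their day counts.
Then 29 days into June 2015.
Total: 27 + 31 + 30 + 31 + 30 + 31 + 31 + 30 + 31 + 30 + 31 + 31 + 28 + 31 + 30 + 31 + 30 + 31 + 31 + 30 + 31 + 30 + 31 + 31 + 28 + 31 + 30 + 31 + 30 + 31 + 31 + 30 + 31 + 30 + 31 + 31 + 28 + 31 + 30 + 31 + 29 = 1243.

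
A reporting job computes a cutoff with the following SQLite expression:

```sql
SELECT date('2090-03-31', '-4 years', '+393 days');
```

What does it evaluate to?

Adding -4 years to 2090-03-31 gives 2086-03-31.
Applying '+393 days' to 2086-03-31: counting 393 days forward gives 2087-04-28.

2087-04-28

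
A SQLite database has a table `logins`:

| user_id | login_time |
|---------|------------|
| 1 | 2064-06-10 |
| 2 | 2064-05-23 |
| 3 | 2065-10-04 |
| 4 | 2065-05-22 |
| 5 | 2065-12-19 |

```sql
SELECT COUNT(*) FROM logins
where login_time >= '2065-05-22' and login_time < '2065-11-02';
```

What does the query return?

2

Rows in [2065-05-22, 2065-11-02): 2065-10-04, 2065-05-22 → 2 rows.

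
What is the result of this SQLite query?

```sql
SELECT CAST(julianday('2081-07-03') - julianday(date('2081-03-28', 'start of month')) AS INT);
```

124

`start of month` rewinds 2081-03-28 to 2081-03-01.
30 days remain in March 2081 after the 1st (31 − 1).
April 2081: 30 days.
May 2081: 31 days.
June 2081: 30 days.
Then 3 days into July 2081.
Total: 30 + 30 + 31 + 30 + 3 = 124.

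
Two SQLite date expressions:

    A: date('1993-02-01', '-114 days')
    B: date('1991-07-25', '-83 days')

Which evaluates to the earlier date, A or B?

B

A = 1992-10-10.
B = 1991-05-03.
B is earlier.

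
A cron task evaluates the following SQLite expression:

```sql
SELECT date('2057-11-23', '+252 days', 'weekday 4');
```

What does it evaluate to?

Applying '+252 days' to 2057-11-23: counting 252 days forward gives 2058-08-02.
`weekday 4` advances to the next Thursday; 2058-08-02 is a Friday, so it moves forward to 2058-08-08.

2058-08-08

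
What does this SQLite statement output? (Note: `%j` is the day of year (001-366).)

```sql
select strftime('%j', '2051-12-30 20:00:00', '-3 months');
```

First apply '-3 months': 2051-12-30 20:00:00 → 2051-09-30 20:00:00.
Day-of-year for 2051-09-30: days since 2051-01-01 inclusive = 273, zero-padded to 273.

273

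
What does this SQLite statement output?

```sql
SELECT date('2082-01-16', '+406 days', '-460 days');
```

2081-11-23

Applying '+406 days' to 2082-01-16: counting 406 days forward gives 2083-02-26.
Applying '-460 days' to 2083-02-26: counting 460 days back gives 2081-11-23.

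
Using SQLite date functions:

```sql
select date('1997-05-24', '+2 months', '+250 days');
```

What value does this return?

1998-03-31

Adding +2 months to 1997-05-24 gives 1997-07-24.
Applying '+250 days' to 1997-07-24: counting 250 days forward gives 1998-03-31.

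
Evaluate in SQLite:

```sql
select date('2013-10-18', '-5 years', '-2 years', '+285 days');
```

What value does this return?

2007-07-30

Adding -5 years to 2013-10-18 gives 2008-10-18.
Adding -2 years to 2008-10-18 gives 2006-10-18.
Applying '+285 days' to 2006-10-18: counting 285 days forward gives 2007-07-30.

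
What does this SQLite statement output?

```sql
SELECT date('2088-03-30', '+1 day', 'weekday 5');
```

2088-04-02

Advancing 1 more day within March lands on 2088-03-31.
`weekday 5` advances to the next Friday; 2088-03-31 is a Wednesday, so it moves forward to 2088-04-02.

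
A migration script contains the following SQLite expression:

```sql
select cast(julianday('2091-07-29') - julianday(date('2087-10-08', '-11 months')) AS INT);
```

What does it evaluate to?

Adding -11 months to 2087-10-08 gives 2086-11-08.
22 days remain in November 2086 after the 8th (30 − 8).
Full months from December 2086 through June 2091 contribute their day counts.
Then 29 days into July 2091.
Total: 22 + 31 + 31 + 28 + 31 + 30 + 31 + 30 + 31 + 31 + 30 + 31 + 30 + 31 + 31 + 29 + 31 + 30 + 31 + 30 + 31 + 31 + 30 + 31 + 30 + 31 + 31 + 28 + 31 + 30 + 31 + 30 + 31 + 31 + 30 + 31 + 30 + 31 + 31 + 28 + 31 + 30 + 31 + 30 + 31 + 31 + 30 + 31 + 30 + 31 + 31 + 28 + 31 + 30 + 31 + 30 + 29 = 1724.

1724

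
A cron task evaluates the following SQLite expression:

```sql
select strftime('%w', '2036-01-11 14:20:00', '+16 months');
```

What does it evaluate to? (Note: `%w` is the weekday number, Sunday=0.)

1

First apply '+16 months': 2036-01-11 14:20:00 → 2037-05-11 14:20:00.
2037-05-11 is a Monday; with Sunday=0 that is 1.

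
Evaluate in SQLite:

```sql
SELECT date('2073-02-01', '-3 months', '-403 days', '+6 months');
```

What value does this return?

2072-03-25

Adding -3 months to 2073-02-01 gives 2072-11-01.
Applying '-403 days' to 2072-11-01: counting 403 days back gives 2071-09-25.
Adding +6 months to 2071-09-25 gives 2072-03-25.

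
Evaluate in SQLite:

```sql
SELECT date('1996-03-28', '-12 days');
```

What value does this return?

1996-03-16

Going back 12 days within March lands on 1996-03-16.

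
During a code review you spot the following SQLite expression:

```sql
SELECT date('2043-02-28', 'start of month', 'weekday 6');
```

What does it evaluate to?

`start of month` rewinds 2043-02-28 to 2043-02-01.
`weekday 6` advances to the next Saturday; 2043-02-01 is a Sunday, so it moves forward to 2043-02-07.

2043-02-07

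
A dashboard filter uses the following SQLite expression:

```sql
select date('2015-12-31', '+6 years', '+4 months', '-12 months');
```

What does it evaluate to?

Adding +6 years to 2015-12-31 gives 2021-12-31.
Adding +4 months to 2021-12-31 targets 2022-04-31. April 2022 has only 30 days, so SQLite normalizes the 1-day overflow forward to 2022-05-01.
Adding -12 months to 2022-05-01 gives 2021-05-01.

2021-05-01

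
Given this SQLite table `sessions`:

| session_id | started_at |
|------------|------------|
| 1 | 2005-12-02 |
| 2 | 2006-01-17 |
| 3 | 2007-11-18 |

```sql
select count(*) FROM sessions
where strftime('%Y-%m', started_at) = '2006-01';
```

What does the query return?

1

Rows with year-month 2006-01: 2006-01-17 → 1.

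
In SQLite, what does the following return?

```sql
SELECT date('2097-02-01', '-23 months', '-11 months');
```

Adding -23 months to 2097-02-01 gives 2095-03-01.
Adding -11 months to 2095-03-01 gives 2094-04-01.

2094-04-01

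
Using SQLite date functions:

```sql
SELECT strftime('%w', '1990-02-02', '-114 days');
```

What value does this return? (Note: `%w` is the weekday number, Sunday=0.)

First apply '-114 days': 1990-02-02 → 1989-10-11.
1989-10-11 is a Wednesday; with Sunday=0 that is 3.

3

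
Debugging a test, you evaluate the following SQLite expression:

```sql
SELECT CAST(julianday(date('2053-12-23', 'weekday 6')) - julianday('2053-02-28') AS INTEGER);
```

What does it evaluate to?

`weekday 6` advances to the next Saturday; 2053-12-23 is a Tuesday, so it moves forward to 2053-12-27.
0 days remain in February 2053 after the 28th (28 − 28).
Full months from March 2053 through November 2053 contribute their day counts.
Then 27 days into December 2053.
Total: 0 + 31 + 30 + 31 + 30 + 31 + 31 + 30 + 31 + 30 + 27 = 302.

302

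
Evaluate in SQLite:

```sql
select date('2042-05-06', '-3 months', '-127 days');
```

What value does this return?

Adding -3 months to 2042-05-06 gives 2042-02-06.
Applying '-127 days' to 2042-02-06: counting 127 days back gives 2041-10-02.

2041-10-02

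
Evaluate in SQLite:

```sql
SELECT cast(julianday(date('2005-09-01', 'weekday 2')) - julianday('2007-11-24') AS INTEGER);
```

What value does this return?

-809

`weekday 2` advances to the next Tuesday; 2005-09-01 is a Thursday, so it moves forward to 2005-09-06.
24 days remain in September 2005 after the 6th (30 − 6).
Full months from October 2005 through October 2007 contribute their day counts.
Then 24 days into November 2007.
Total: 24 + 31 + 30 + 31 + 31 + 28 + 31 + 30 + 31 + 30 + 31 + 31 + 30 + 31 + 30 + 31 + 31 + 28 + 31 + 30 + 31 + 30 + 31 + 31 + 30 + 31 + 24 = 809.
The subtraction is earlier − later, so the result is −809 → -809.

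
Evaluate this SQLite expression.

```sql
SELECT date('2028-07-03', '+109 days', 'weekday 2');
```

2028-10-24

Applying '+109 days' to 2028-07-03: counting 109 days forward gives 2028-10-20.
`weekday 2` advances to the next Tuesday; 2028-10-20 is a Friday, so it moves forward to 2028-10-24.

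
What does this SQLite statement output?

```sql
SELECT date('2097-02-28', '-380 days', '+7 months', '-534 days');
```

Applying '-380 days' to 2097-02-28: counting 380 days back gives 2096-02-14.
Adding +7 months to 2096-02-14 gives 2096-09-14.
Applying '-534 days' to 2096-09-14: counting 534 days back gives 2095-03-30.

2095-03-30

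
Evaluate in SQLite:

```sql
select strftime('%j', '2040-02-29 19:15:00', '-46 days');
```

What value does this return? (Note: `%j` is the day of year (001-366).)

First apply '-46 days': 2040-02-29 19:15:00 → 2040-01-14 19:15:00.
Day-of-year for 2040-01-14: days since 2040-01-01 inclusive = 14, zero-padded to 014.

014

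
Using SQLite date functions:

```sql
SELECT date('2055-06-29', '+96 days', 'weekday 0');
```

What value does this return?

2055-10-03

Applying '+96 days' to 2055-06-29: counting 96 days forward gives 2055-10-03.
`weekday 0` advances to the next Sunday; 2055-10-03 is already a Sunday, so it stays at 2055-10-03.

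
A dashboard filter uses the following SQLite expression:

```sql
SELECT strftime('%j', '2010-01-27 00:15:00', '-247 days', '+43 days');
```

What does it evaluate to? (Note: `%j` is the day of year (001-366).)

188

First apply '-247 days', '+43 days': 2010-01-27 00:15:00 → 2009-07-07 00:15:00.
Day-of-year for 2009-07-07: days since 2009-01-01 inclusive = 188, zero-padded to 188.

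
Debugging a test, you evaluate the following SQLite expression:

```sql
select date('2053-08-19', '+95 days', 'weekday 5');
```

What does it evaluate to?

Applying '+95 days' to 2053-08-19: counting 95 days forward gives 2053-11-22.
`weekday 5` advances to the next Friday; 2053-11-22 is a Saturday, so it moves forward to 2053-11-28.

2053-11-28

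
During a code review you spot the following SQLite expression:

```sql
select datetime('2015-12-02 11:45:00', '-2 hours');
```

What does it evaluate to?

2015-12-02 09:45:00

-2 hours from 2015-12-02 11:45:00 is 2015-12-02 09:45:00.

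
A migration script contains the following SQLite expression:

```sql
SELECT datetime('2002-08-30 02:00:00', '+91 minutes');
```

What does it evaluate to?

91 minutes = 1h 31m; +91 minutes from 2002-08-30 02:00:00 is 2002-08-30 03:31:00.

2002-08-30 03:31:00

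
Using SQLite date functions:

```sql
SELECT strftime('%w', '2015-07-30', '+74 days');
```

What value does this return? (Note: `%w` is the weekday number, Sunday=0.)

First apply '+74 days': 2015-07-30 → 2015-10-12.
2015-10-12 is a Monday; with Sunday=0 that is 1.

1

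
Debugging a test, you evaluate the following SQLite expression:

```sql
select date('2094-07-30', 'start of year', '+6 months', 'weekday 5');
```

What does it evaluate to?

`start of year` rewinds 2094-07-30 to 2094-01-01.
Adding +6 months to 2094-01-01 gives 2094-07-01.
`weekday 5` advances to the next Friday; 2094-07-01 is a Thursday, so it moves forward to 2094-07-02.

2094-07-02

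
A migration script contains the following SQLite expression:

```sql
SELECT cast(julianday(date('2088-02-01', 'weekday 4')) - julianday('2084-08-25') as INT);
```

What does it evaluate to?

1259

`weekday 4` advances to the next Thursday; 2088-02-01 is a Sunday, so it moves forward to 2088-02-05.
6 days remain in August 2084 after the 25th (31 − 25).
Full months from September 2084 through January 2088 contribute their day counts.
Then 5 days into February 2088.
Total: 6 + 30 + 31 + 30 + 31 + 31 + 28 + 31 + 30 + 31 + 30 + 31 + 31 + 30 + 31 + 30 + 31 + 31 + 28 + 31 + 30 + 31 + 30 + 31 + 31 + 30 + 31 + 30 + 31 + 31 + 28 + 31 + 30 + 31 + 30 + 31 + 31 + 30 + 31 + 30 + 31 + 31 + 5 = 1259.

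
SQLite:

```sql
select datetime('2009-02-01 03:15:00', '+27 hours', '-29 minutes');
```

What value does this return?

+27 hours from 2009-02-01 03:15:00 is 2009-02-02 06:15:00 (crosses midnight).
-29 minutes from 2009-02-02 06:15:00 is 2009-02-02 05:46:00.

2009-02-02 05:46:00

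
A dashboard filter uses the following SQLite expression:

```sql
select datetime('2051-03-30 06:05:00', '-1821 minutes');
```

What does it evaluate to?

1821 minutes = 30h 21m; -1821 minutes from 2051-03-30 06:05:00 is 2051-03-28 23:44:00 (crosses midnight).

2051-03-28 23:44:00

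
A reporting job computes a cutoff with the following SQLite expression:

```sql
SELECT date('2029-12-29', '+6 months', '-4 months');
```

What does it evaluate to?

Adding +6 months to 2029-12-29 gives 2030-06-29.
Adding -4 months to 2030-06-29 targets 2030-02-29. February 2030 has only 28 days, so SQLite normalizes the 1-day overflow forward to 2030-03-01.

2030-03-01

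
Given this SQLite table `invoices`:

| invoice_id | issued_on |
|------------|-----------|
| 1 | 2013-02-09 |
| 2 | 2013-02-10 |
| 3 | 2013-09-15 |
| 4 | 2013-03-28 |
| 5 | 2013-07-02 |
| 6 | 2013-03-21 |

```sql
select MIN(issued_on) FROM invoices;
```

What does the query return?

MIN over {2013-02-09, 2013-02-10, 2013-03-21, 2013-03-28, 2013-07-02, 2013-09-15}.

2013-02-09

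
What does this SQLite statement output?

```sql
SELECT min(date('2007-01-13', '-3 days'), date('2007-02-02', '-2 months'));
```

2006-12-02

date('2007-01-13', '-3 days') → 2007-01-10.
date('2007-02-02', '-2 months') → 2006-12-02.
Earlier of the two is 2006-12-02.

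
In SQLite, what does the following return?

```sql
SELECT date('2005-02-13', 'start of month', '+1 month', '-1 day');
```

`start of month` rewinds 2005-02-13 to 2005-02-01.
Adding +1 month to 2005-02-01 gives 2005-03-01.
Going back 1 day from 2005-03-01 reaches 2005-02-28 (last day of February, 28 days).

2005-02-28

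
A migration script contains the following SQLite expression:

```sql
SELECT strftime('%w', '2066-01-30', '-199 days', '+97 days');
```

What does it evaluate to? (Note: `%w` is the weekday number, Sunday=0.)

First apply '-199 days', '+97 days': 2066-01-30 → 2065-10-20.
2065-10-20 is a Tuesday; with Sunday=0 that is 2.

2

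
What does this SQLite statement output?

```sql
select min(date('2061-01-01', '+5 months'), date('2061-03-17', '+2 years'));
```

date('2061-01-01', '+5 months') → 2061-06-01.
date('2061-03-17', '+2 years') → 2063-03-17.
Earlier of the two is 2061-06-01.

2061-06-01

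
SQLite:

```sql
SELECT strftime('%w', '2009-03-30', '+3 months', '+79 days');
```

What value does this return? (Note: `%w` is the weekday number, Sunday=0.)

4

First apply '+3 months', '+79 days': 2009-03-30 → 2009-09-17.
2009-09-17 is a Thursday; with Sunday=0 that is 4.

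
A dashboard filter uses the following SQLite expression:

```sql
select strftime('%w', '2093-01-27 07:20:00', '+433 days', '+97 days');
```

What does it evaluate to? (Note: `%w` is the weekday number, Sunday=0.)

0

First apply '+433 days', '+97 days': 2093-01-27 07:20:00 → 2094-07-11 07:20:00.
2094-07-11 is a Sunday; with Sunday=0 that is 0.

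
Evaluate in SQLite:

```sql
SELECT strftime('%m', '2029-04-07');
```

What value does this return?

04

`%m` extracts the 2-digit month (01-12): 04.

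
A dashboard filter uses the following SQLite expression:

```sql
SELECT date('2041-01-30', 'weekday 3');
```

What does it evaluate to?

2041-01-30

`weekday 3` advances to the next Wednesday; 2041-01-30 is already a Wednesday, so it stays at 2041-01-30.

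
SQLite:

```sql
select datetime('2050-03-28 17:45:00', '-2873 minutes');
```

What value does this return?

2873 minutes = 47h 53m; -2873 minutes from 2050-03-28 17:45:00 is 2050-03-26 17:52:00 (crosses midnight).

2050-03-26 17:52:00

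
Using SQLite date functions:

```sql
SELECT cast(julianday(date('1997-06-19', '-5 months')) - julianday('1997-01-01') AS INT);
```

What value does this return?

18

Adding -5 months to 1997-06-19 gives 1997-01-19.
Both dates are in January 1997: 19 − 1 = 18.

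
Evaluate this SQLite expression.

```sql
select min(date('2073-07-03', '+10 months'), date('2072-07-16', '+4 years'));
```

2074-05-03

date('2073-07-03', '+10 months') → 2074-05-03.
date('2072-07-16', '+4 years') → 2076-07-16.
Earlier of the two is 2074-05-03.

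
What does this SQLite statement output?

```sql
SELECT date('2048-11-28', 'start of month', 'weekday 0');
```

`start of month` rewinds 2048-11-28 to 2048-11-01.
`weekday 0` advances to the next Sunday; 2048-11-01 is already a Sunday, so it stays at 2048-11-01.

2048-11-01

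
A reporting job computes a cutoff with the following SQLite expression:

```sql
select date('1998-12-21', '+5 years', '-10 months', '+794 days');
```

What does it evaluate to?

2005-04-25

Adding +5 years to 1998-12-21 gives 2003-12-21.
Adding -10 months to 2003-12-21 gives 2003-02-21.
Applying '+794 days' to 2003-02-21: counting 794 days forward gives 2005-04-25.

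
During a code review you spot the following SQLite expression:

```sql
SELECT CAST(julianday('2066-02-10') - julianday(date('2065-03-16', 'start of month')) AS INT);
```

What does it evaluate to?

`start of month` rewinds 2065-03-16 to 2065-03-01.
30 days remain in March 2065 after the 1st (31 − 1).
Full months from April 2065 through January 2066 contribute their day counts.
Then 10 days into February 2066.
Total: 30 + 30 + 31 + 30 + 31 + 31 + 30 + 31 + 30 + 31 + 31 + 10 = 346.

346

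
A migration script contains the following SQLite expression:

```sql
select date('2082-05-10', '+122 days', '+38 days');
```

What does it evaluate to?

Applying '+122 days' to 2082-05-10: counting 122 days forward gives 2082-09-09.
September 2082 has 30 days; 21 remain after the 9th, so 22 days reach 2082-10-01.
Advancing 16 more days within October lands on 2082-10-17.

2082-10-17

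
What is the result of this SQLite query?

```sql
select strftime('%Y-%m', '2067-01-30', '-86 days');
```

First apply '-86 days': 2067-01-30 → 2066-11-05.
`%Y-%m` extracts the year-month: 2066-11.

2066-11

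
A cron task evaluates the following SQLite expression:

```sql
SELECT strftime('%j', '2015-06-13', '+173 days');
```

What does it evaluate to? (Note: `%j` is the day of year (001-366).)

First apply '+173 days': 2015-06-13 → 2015-12-03.
Day-of-year for 2015-12-03: days since 2015-01-01 inclusive = 337, zero-padded to 337.

337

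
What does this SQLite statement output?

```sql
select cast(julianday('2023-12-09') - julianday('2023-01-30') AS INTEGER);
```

1 day remains in January 2023 after the 30th (31 − 30).
Full months from February 2023 through November 2023 contribute their day counts.
Then 9 days into December 2023.
Total: 1 + 28 + 31 + 30 + 31 + 30 + 31 + 31 + 30 + 31 + 30 + 9 = 313.

313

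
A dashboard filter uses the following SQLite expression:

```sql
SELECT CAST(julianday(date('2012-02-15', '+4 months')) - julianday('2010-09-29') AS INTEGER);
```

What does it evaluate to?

625

Adding +4 months to 2012-02-15 gives 2012-06-15.
1 day remains in September 2010 after the 29th (30 − 29).
Full months from October 2010 through May 2012 contribute their day counts.
Then 15 days into June 2012.
Total: 1 + 31 + 30 + 31 + 31 + 28 + 31 + 30 + 31 + 30 + 31 + 31 + 30 + 31 + 30 + 31 + 31 + 29 + 31 + 30 + 31 + 15 = 625.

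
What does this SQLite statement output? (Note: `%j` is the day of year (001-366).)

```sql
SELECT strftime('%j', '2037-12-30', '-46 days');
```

First apply '-46 days': 2037-12-30 → 2037-11-14.
Day-of-year for 2037-11-14: days since 2037-01-01 inclusive = 318, zero-padded to 318.

318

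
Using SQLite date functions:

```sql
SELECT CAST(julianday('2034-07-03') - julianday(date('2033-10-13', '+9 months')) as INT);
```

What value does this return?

-10

Adding +9 months to 2033-10-13 gives 2034-07-13.
Both dates are in July 2034: 13 − 3 = 10.
The subtraction is earlier − later, so the result is −10 → -10.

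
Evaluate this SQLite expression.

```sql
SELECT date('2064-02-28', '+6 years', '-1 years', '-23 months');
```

2067-03-28

Adding +6 years to 2064-02-28 gives 2070-02-28.
Adding -1 year to 2070-02-28 gives 2069-02-28.
Adding -23 months to 2069-02-28 gives 2067-03-28.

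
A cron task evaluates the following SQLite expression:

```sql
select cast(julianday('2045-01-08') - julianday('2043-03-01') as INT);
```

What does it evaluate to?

679

30 days remain in March 2043 after the 1st (31 − 1).
Full months from April 2043 through December 2044 contribute their day counts.
Then 8 days into January 2045.
Total: 30 + 30 + 31 + 30 + 31 + 31 + 30 + 31 + 30 + 31 + 31 + 29 + 31 + 30 + 31 + 30 + 31 + 31 + 30 + 31 + 30 + 31 + 8 = 679.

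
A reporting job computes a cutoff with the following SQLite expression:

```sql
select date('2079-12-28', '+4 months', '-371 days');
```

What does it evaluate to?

Adding +4 months to 2079-12-28 gives 2080-04-28.
Applying '-371 days' to 2080-04-28: counting 371 days back gives 2079-04-23.

2079-04-23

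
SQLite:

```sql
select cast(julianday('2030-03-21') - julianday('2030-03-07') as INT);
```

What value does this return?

14

Both dates are in March 2030: 21 − 7 = 14.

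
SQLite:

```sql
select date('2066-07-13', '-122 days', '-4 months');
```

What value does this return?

2065-11-13

Applying '-122 days' to 2066-07-13: counting 122 days back gives 2066-03-13.
Adding -4 months to 2066-03-13 gives 2065-11-13.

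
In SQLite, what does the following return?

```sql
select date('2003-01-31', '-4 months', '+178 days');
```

2003-03-28

Adding -4 months to 2003-01-31 targets 2002-09-31. September 2002 has only 30 days, so SQLite normalizes the 1-day overflow forward to 2002-10-01.
Applying '+178 days' to 2002-10-01: counting 178 days forward gives 2003-03-28.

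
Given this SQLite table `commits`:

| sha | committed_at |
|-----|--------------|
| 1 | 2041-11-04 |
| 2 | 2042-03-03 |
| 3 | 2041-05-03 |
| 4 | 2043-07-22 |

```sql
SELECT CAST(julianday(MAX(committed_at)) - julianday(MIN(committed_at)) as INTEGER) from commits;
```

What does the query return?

810

MIN = 2041-05-03, MAX = 2043-07-22.
28 days remain in May 2041 after the 3rd (31 − 3).
Full months from June 2041 through June 2043 contribute their day counts.
Then 22 days into July 2043.
Total: 28 + 30 + 31 + 31 + 30 + 31 + 30 + 31 + 31 + 28 + 31 + 30 + 31 + 30 + 31 + 31 + 30 + 31 + 30 + 31 + 31 + 28 + 31 + 30 + 31 + 30 + 22 = 810.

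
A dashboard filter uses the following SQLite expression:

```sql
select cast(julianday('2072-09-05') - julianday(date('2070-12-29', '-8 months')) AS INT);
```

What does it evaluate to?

Adding -8 months to 2070-12-29 gives 2070-04-29.
1 day remains in April 2070 after the 29th (30 − 29).
Full months from May 2070 through August 2072 contribute their day counts.
Then 5 days into September 2072.
Total: 1 + 31 + 30 + 31 + 31 + 30 + 31 + 30 + 31 + 31 + 28 + 31 + 30 + 31 + 30 + 31 + 31 + 30 + 31 + 30 + 31 + 31 + 29 + 31 + 30 + 31 + 30 + 31 + 31 + 5 = 860.

860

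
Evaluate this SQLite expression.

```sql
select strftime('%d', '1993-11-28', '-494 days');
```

22

First apply '-494 days': 1993-11-28 → 1992-07-22.
`%d` extracts the 2-digit day of month: 22.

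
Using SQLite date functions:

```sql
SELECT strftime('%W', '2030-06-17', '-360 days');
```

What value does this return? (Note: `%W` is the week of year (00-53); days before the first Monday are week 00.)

First apply '-360 days': 2030-06-17 → 2029-06-22.
2029-06-22 is a Friday. SQLite's %W counts Mondays since the year started; the result is 25.

25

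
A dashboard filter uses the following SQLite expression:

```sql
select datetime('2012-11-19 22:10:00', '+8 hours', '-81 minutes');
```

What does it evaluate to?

+8 hours from 2012-11-19 22:10:00 is 2012-11-20 06:10:00 (crosses midnight).
81 minutes = 1h 21m; -81 minutes from 2012-11-20 06:10:00 is 2012-11-20 04:49:00.

2012-11-20 04:49:00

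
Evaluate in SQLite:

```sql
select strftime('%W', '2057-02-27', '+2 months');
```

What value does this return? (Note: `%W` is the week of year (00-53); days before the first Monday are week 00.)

First apply '+2 months': 2057-02-27 → 2057-04-27.
2057-04-27 is a Friday. SQLite's %W counts Mondays since the year started; the result is 17.

17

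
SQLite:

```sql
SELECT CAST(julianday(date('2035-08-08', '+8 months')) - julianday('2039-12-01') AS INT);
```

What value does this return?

-1332

Adding +8 months to 2035-08-08 gives 2036-04-08.
22 days remain in April 2036 after the 8th (30 − 8).
Full months from May 2036 through November 2039 contribute their day counts.
Then 1 day into December 2039.
Total: 22 + 31 + 30 + 31 + 31 + 30 + 31 + 30 + 31 + 31 + 28 + 31 + 30 + 31 + 30 + 31 + 31 + 30 + 31 + 30 + 31 + 31 + 28 + 31 + 30 + 31 + 30 + 31 + 31 + 30 + 31 + 30 + 31 + 31 + 28 + 31 + 30 + 31 + 30 + 31 + 31 + 30 + 31 + 30 + 1 = 1332.
The subtraction is earlier − later, so the result is −1332 → -1332.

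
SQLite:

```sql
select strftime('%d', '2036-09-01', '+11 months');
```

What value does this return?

First apply '+11 months': 2036-09-01 → 2037-08-01.
`%d` extracts the 2-digit day of month: 01.

01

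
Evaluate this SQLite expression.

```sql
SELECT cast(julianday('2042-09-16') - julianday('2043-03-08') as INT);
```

14 days remain in September 2042 after the 16th (30 − 16).
October 2042: 31 days.
November 2042: 30 days.
December 2042: 31 days.
January 2043: 31 days.
February 2043: 28 days.
Then 8 days into March 2043.
Total: 14 + 31 + 30 + 31 + 31 + 28 + 8 = 173.
The subtraction is earlier − later, so the result is −173 → -173.

-173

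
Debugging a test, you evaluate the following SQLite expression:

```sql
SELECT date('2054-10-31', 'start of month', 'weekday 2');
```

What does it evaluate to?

2054-10-06

`start of month` rewinds 2054-10-31 to 2054-10-01.
`weekday 2` advances to the next Tuesday; 2054-10-01 is a Thursday, so it moves forward to 2054-10-06.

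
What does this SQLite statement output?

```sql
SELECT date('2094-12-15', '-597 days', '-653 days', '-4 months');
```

2091-03-14

Applying '-597 days' to 2094-12-15: counting 597 days back gives 2093-04-27.
Applying '-653 days' to 2093-04-27: counting 653 days back gives 2091-07-14.
Adding -4 months to 2091-07-14 gives 2091-03-14.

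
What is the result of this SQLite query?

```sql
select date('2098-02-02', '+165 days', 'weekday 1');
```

Applying '+165 days' to 2098-02-02: counting 165 days forward gives 2098-07-17.
`weekday 1` advances to the next Monday; 2098-07-17 is a Thursday, so it moves forward to 2098-07-21.

2098-07-21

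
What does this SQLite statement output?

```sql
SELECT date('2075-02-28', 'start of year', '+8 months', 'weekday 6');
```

`start of year` rewinds 2075-02-28 to 2075-01-01.
Adding +8 months to 2075-01-01 gives 2075-09-01.
`weekday 6` advances to the next Saturday; 2075-09-01 is a Sunday, so it moves forward to 2075-09-07.

2075-09-07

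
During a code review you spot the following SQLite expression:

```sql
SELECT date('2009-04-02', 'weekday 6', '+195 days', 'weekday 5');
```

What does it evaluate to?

2009-10-16

`weekday 6` advances to the next Saturday; 2009-04-02 is a Thursday, so it moves forward to 2009-04-04.
Applying '+195 days' to 2009-04-04: counting 195 days forward gives 2009-10-16.
`weekday 5` advances to the next Friday; 2009-10-16 is already a Friday, so it stays at 2009-10-16.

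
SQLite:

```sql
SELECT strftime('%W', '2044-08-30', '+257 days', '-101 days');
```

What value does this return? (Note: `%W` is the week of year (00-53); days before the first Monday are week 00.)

05

First apply '+257 days', '-101 days': 2044-08-30 → 2045-02-02.
2045-02-02 is a Thursday. SQLite's %W counts Mondays since the year started; the result is 05.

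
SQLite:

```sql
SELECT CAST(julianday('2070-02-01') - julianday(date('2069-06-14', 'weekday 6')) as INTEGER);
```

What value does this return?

231

`weekday 6` advances to the next Saturday; 2069-06-14 is a Friday, so it moves forward to 2069-06-15.
15 days remain in June 2069 after the 15th (30 − 15).
Full months from July 2069 through January 2070 contribute their day counts.
Then 1 day into February 2070.
Total: 15 + 31 + 31 + 30 + 31 + 30 + 31 + 31 + 1 = 231.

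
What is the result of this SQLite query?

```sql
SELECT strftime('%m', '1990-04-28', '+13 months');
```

05

First apply '+13 months': 1990-04-28 → 1991-05-28.
`%m` extracts the 2-digit month (01-12): 05.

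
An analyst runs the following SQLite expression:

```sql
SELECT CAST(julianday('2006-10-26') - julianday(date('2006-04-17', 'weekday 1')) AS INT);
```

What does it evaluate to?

`weekday 1` advances to the next Monday; 2006-04-17 is already a Monday, so it stays at 2006-04-17.
13 days remain in April 2006 after the 17th (30 − 17).
May 2006: 31 days.
June 2006: 30 days.
July 2006: 31 days.
August 2006: 31 days.
September 2006: 30 days.
Then 26 days into October 2006.
Total: 13 + 31 + 30 + 31 + 31 + 30 + 26 = 192.

192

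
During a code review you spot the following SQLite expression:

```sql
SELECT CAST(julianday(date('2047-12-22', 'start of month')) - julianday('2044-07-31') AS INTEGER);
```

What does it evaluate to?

`start of month` rewinds 2047-12-22 to 2047-12-01.
0 days remain in July 2044 after the 31st (31 − 31).
Full months from August 2044 through November 2047 contribute their day counts.
Then 1 day into December 2047.
Total: 0 + 31 + 30 + 31 + 30 + 31 + 31 + 28 + 31 + 30 + 31 + 30 + 31 + 31 + 30 + 31 + 30 + 31 + 31 + 28 + 31 + 30 + 31 + 30 + 31 + 31 + 30 + 31 + 30 + 31 + 31 + 28 + 31 + 30 + 31 + 30 + 31 + 31 + 30 + 31 + 30 + 1 = 1218.

1218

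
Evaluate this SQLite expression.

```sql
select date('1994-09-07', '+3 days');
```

1994-09-10

Advancing 3 more days within September lands on 1994-09-10.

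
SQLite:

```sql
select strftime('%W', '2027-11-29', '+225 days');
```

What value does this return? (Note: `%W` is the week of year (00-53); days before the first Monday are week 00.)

28

First apply '+225 days': 2027-11-29 → 2028-07-11.
2028-07-11 is a Tuesday. SQLite's %W counts Mondays since the year started; the result is 28.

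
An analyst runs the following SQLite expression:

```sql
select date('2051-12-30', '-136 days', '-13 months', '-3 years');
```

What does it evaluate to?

Applying '-136 days' to 2051-12-30: counting 136 days back gives 2051-08-16.
Adding -13 months to 2051-08-16 gives 2050-07-16.
Adding -3 years to 2050-07-16 gives 2047-07-16.

2047-07-16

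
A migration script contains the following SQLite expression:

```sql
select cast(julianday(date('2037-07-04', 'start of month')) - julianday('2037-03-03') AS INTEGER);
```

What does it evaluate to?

120

`start of month` rewinds 2037-07-04 to 2037-07-01.
28 days remain in March 2037 after the 3rd (31 − 3).
April 2037: 30 days.
May 2037: 31 days.
June 2037: 30 days.
Then 1 day into July 2037.
Total: 28 + 30 + 31 + 30 + 1 = 120.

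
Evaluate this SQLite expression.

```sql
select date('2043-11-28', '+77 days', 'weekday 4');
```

2044-02-18

Applying '+77 days' to 2043-11-28: counting 77 days forward gives 2044-02-13.
`weekday 4` advances to the next Thursday; 2044-02-13 is a Saturday, so it moves forward to 2044-02-18.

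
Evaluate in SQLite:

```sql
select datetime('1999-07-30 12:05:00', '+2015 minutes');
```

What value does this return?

1999-07-31 21:40:00

2015 minutes = 33h 35m; +2015 minutes from 1999-07-30 12:05:00 is 1999-07-31 21:40:00 (crosses midnight).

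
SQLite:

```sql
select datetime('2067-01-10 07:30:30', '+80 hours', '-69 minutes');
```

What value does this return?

2067-01-13 14:21:30

+80 hours from 2067-01-10 07:30:30 is 2067-01-13 15:30:30 (crosses midnight).
69 minutes = 1h 9m; -69 minutes from 2067-01-13 15:30:30 is 2067-01-13 14:21:30.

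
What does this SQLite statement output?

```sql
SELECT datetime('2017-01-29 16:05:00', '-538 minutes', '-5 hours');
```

538 minutes = 8h 58m; -538 minutes from 2017-01-29 16:05:00 is 2017-01-29 07:07:00.
-5 hours from 2017-01-29 07:07:00 is 2017-01-29 02:07:00.

2017-01-29 02:07:00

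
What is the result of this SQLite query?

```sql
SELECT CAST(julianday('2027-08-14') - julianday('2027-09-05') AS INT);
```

17 days remain in August 2027 after the 14th (31 − 14).
Then 5 days into September 2027.
Total: 17 + 5 = 22.
The subtraction is earlier − later, so the result is −22 → -22.

-22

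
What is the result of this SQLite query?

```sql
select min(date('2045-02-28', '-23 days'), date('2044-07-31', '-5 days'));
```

2044-07-26

date('2045-02-28', '-23 days') → 2045-02-05.
date('2044-07-31', '-5 days') → 2044-07-26.
Earlier of the two is 2044-07-26.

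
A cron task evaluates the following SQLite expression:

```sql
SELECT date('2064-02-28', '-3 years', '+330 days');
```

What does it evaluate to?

2062-01-24

Adding -3 years to 2064-02-28 gives 2061-02-28.
Applying '+330 days' to 2061-02-28: counting 330 days forward gives 2062-01-24.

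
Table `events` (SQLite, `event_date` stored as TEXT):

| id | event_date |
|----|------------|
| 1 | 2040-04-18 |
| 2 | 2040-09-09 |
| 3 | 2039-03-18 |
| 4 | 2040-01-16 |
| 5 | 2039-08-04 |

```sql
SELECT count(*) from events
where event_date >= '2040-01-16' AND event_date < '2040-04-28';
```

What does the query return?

2

Rows in [2040-01-16, 2040-04-28): 2040-04-18, 2040-01-16 → 2 rows.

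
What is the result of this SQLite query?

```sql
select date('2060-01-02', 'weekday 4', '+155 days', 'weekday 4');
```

`weekday 4` advances to the next Thursday; 2060-01-02 is a Friday, so it moves forward to 2060-01-08.
Applying '+155 days' to 2060-01-08: counting 155 days forward gives 2060-06-11.
`weekday 4` advances to the next Thursday; 2060-06-11 is a Friday, so it moves forward to 2060-06-17.

2060-06-17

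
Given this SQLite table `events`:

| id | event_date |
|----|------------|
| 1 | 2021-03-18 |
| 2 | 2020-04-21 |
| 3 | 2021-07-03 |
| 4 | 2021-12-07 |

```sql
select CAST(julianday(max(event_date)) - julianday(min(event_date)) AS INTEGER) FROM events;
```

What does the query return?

MIN = 2020-04-21, MAX = 2021-12-07.
9 days remain in April 2020 after the 21st (30 − 21).
Full months from May 2020 through November 2021 contribute their day counts.
Then 7 days into December 2021.
Total: 9 + 31 + 30 + 31 + 31 + 30 + 31 + 30 + 31 + 31 + 28 + 31 + 30 + 31 + 30 + 31 + 31 + 30 + 31 + 30 + 7 = 595.

595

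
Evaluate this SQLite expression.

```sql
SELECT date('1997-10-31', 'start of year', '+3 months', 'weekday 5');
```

1997-04-04

`start of year` rewinds 1997-10-31 to 1997-01-01.
Adding +3 months to 1997-01-01 gives 1997-04-01.
`weekday 5` advances to the next Friday; 1997-04-01 is a Tuesday, so it moves forward to 1997-04-04.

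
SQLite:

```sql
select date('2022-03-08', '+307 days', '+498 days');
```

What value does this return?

Applying '+307 days' to 2022-03-08: counting 307 days forward gives 2023-01-09.
Applying '+498 days' to 2023-01-09: counting 498 days forward gives 2024-05-21.

2024-05-21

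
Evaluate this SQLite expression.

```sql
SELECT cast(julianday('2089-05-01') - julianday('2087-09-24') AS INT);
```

6 days remain in September 2087 after the 24th (30 − 24).
Full months from October 2087 through April 2089 contribute their day counts.
Then 1 day into May 2089.
Total: 6 + 31 + 30 + 31 + 31 + 29 + 31 + 30 + 31 + 30 + 31 + 31 + 30 + 31 + 30 + 31 + 31 + 28 + 31 + 30 + 1 = 585.

585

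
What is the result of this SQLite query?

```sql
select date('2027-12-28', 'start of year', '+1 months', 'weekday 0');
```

`start of year` rewinds 2027-12-28 to 2027-01-01.
Adding +1 month to 2027-01-01 gives 2027-02-01.
`weekday 0` advances to the next Sunday; 2027-02-01 is a Monday, so it moves forward to 2027-02-07.

2027-02-07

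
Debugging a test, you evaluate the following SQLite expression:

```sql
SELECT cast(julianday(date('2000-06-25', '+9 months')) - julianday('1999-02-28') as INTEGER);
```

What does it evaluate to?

Adding +9 months to 2000-06-25 gives 2001-03-25.
0 days remain in February 1999 after the 28th (28 − 28).
Full months from March 1999 through February 2001 contribute their day counts.
Then 25 days into March 2001.
Total: 0 + 31 + 30 + 31 + 30 + 31 + 31 + 30 + 31 + 30 + 31 + 31 + 29 + 31 + 30 + 31 + 30 + 31 + 31 + 30 + 31 + 30 + 31 + 31 + 28 + 25 = 756.

756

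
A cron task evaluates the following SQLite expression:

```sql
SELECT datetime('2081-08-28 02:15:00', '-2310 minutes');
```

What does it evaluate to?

2310 minutes = 38h 30m; -2310 minutes from 2081-08-28 02:15:00 is 2081-08-26 11:45:00 (crosses midnight).

2081-08-26 11:45:00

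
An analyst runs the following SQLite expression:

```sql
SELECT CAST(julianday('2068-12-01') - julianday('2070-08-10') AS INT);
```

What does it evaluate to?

-617

30 days remain in December 2068 after the 1st (31 − 1).
Full months from January 2069 through July 2070 contribute their day counts.
Then 10 days into August 2070.
Total: 30 + 31 + 28 + 31 + 30 + 31 + 30 + 31 + 31 + 30 + 31 + 30 + 31 + 31 + 28 + 31 + 30 + 31 + 30 + 31 + 10 = 617.
The subtraction is earlier − later, so the result is −617 → -617.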